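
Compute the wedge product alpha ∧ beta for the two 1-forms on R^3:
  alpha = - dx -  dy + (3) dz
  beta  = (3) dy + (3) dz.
alpha ∧ beta = (-3) dx ∧ dy + (-3) dx ∧ dz + (-12) dy ∧ dz

Distribute the wedge, using dx_i ∧ dx_j = -dx_j ∧ dx_i and dx_i ∧ dx_i = 0. For each pair (i, j) with i < j, the coefficient of dx_i ∧ dx_j in alpha ∧ beta is (alpha_i * beta_j - alpha_j * beta_i). Collecting: alpha ∧ beta = (-3) dx ∧ dy + (-3) dx ∧ dz + (-12) dy ∧ dz.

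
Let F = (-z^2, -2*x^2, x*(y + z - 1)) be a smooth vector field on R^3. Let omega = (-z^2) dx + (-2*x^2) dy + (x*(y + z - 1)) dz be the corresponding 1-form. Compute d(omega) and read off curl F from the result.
d(omega) = (x) dy ∧ dz + (-y - 3*z + 1) dz ∧ dx + (-4*x) dx ∧ dy; curl F = (x, -y - 3*z + 1, -4*x)

d omega = sum_{i<j} (∂f_j/∂x_i - ∂f_i/∂x_j) dx_i ∧ dx_j. Under the identification (dy ∧ dz, dz ∧ dx, dx ∧ dy) ↔ (e_x, e_y, e_z), the coefficients are exactly the components of curl F. Compute:
  ∂R/∂y - ∂Q/∂z = (x) - (0) = x
  ∂P/∂z - ∂R/∂x = (-2*z) - (y + z - 1) = -y - 3*z + 1
  ∂Q/∂x - ∂P/∂y = (-4*x) - (0) = -4*x.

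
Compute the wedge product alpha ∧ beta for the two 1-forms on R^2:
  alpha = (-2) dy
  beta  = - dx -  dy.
alpha ∧ beta = (-2) dx ∧ dy

Distribute the wedge, using dx_i ∧ dx_j = -dx_j ∧ dx_i and dx_i ∧ dx_i = 0. For each pair (i, j) with i < j, the coefficient of dx_i ∧ dx_j in alpha ∧ beta is (alpha_i * beta_j - alpha_j * beta_i). Collecting: alpha ∧ beta = (-2) dx ∧ dy.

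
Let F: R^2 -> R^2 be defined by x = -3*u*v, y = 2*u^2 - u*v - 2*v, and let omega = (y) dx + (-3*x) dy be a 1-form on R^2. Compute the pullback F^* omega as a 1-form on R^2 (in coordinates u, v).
F^* omega = (6*v*(5*u^2 - u*v + v)) du + (6*u*(-u^2 - u*v - 2*v)) dv

Using F^*(f dg) = (f ∘ F) d(g ∘ F), substitute each coordinate x_i by F_i(u, v) in f_i, and replace dx_i by d F_i = (∂F_i/∂u) du + (∂F_i/∂v) dv.
  For the x component: f_1(F) = 2*u^2 - u*v - 2*v; d F_1 = (-3*v) du + (-3*u) dv
  For the y component: f_2(F) = 9*u*v; d F_2 = (4*u - v) du + (-u - 2) dv
Combining and collecting du, dv coefficients:
  coeff of du: 6*v*(5*u^2 - u*v + v)
  coeff of dv: 6*u*(-u^2 - u*v - 2*v)
F^* omega = (6*v*(5*u^2 - u*v + v)) du + (6*u*(-u^2 - u*v - 2*v)) dv.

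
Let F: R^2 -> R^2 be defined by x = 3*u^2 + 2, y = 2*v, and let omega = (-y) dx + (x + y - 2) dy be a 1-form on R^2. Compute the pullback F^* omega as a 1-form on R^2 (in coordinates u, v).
F^* omega = (-12*u*v) du + (6*u^2 + 4*v) dv

Using F^*(f dg) = (f ∘ F) d(g ∘ F), substitute each coordinate x_i by F_i(u, v) in f_i, and replace dx_i by d F_i = (∂F_i/∂u) du + (∂F_i/∂v) dv.
  For the x component: f_1(F) = -2*v; d F_1 = (6*u) du + (0) dv
  For the y component: f_2(F) = 3*u^2 + 2*v; d F_2 = (0) du + (2) dv
Combining and collecting du, dv coefficients:
  coeff of du: -12*u*v
  coeff of dv: 6*u^2 + 4*v
F^* omega = (-12*u*v) du + (6*u^2 + 4*v) dv.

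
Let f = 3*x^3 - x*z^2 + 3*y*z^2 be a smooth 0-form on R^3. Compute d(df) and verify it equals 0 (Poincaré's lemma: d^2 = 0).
d(df) = 0

Step 1: df = sum_i (∂f/∂x_i) dx_i = (9*x^2 - z^2) dx + (3*z^2) dy + (2*z*(-x + 3*y)) dz.
Step 2: Apply d again. Using the 1-form formula, the coefficient of dx ∧ dy in d(df) is ∂^2 f/∂x ∂y - ∂^2 f/∂y ∂x = (0) - (0) = 0 (equality of mixed partials for smooth f).
Similarly for dx ∧ dz and dy ∧ dz — all coefficients vanish. So d(df) = 0.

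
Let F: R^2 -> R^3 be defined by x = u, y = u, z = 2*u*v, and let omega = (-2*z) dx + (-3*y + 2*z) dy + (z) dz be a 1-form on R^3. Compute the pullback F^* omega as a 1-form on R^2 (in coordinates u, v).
F^* omega = (u*(4*v^2 - 3)) du + (4*u^2*v) dv

Using F^*(f dg) = (f ∘ F) d(g ∘ F), substitute each coordinate x_i by F_i(u, v) in f_i, and replace dx_i by d F_i = (∂F_i/∂u) du + (∂F_i/∂v) dv.
  For the x component: f_1(F) = -4*u*v; d F_1 = (1) du + (0) dv
  For the y component: f_2(F) = u*(4*v - 3); d F_2 = (1) du + (0) dv
  For the z component: f_3(F) = 2*u*v; d F_3 = (2*v) du + (2*u) dv
Combining and collecting du, dv coefficients:
  coeff of du: u*(4*v^2 - 3)
  coeff of dv: 4*u^2*v
F^* omega = (u*(4*v^2 - 3)) du + (4*u^2*v) dv.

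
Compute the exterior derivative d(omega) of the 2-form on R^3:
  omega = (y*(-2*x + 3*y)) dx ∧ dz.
d(omega) = (2*x - 6*y) dx ∧ dy ∧ dz

For a 2-form omega = sum_{i<j} g_{ij} dx_i ∧ dx_j, the exterior derivative is
  d(omega) = sum_{i<j} d(g_{ij}) ∧ dx_i ∧ dx_j = sum_{i<j, k} (∂g_{ij}/∂x_k) dx_k ∧ dx_i ∧ dx_j.
Expand each term, using dx_k ∧ dx_i ∧ dx_j = sgn(permutation) dx_{(a)} ∧ dx_{(b)} ∧ dx_{(c)} with (a < b < c) sorted:
  d(y*(-2*x + 3*y)) includes (∂/∂y)(y*(-2*x + 3*y)) dy = (-2*x + 6*y) dy, which multiplied by dx ∧ dz gives (2*x - 6*y) dx ∧ dy ∧ dz
Collecting like 3-forms: d(omega) = (2*x - 6*y) dx ∧ dy ∧ dz.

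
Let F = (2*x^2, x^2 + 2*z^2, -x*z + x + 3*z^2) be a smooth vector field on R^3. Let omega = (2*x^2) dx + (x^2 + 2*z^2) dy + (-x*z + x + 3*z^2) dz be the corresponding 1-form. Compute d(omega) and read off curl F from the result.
d(omega) = (-4*z) dy ∧ dz + (z - 1) dz ∧ dx + (2*x) dx ∧ dy; curl F = (-4*z, z - 1, 2*x)

d omega = sum_{i<j} (∂f_j/∂x_i - ∂f_i/∂x_j) dx_i ∧ dx_j. Under the identification (dy ∧ dz, dz ∧ dx, dx ∧ dy) ↔ (e_x, e_y, e_z), the coefficients are exactly the components of curl F. Compute:
  ∂R/∂y - ∂Q/∂z = (0) - (4*z) = -4*z
  ∂P/∂z - ∂R/∂x = (0) - (1 - z) = z - 1
  ∂Q/∂x - ∂P/∂y = (2*x) - (0) = 2*x.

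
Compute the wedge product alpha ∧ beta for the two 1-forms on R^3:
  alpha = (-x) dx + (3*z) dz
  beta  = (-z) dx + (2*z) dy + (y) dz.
alpha ∧ beta = (-2*x*z) dx ∧ dy + (-x*y + 3*z^2) dx ∧ dz + (-6*z^2) dy ∧ dz

Distribute the wedge, using dx_i ∧ dx_j = -dx_j ∧ dx_i and dx_i ∧ dx_i = 0. For each pair (i, j) with i < j, the coefficient of dx_i ∧ dx_j in alpha ∧ beta is (alpha_i * beta_j - alpha_j * beta_i). Collecting: alpha ∧ beta = (-2*x*z) dx ∧ dy + (-x*y + 3*z^2) dx ∧ dz + (-6*z^2) dy ∧ dz.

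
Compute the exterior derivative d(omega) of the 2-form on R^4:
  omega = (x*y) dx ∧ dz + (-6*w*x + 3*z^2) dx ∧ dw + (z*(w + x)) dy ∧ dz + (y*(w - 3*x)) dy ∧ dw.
d(omega) = (-x + z) dx ∧ dy ∧ dz + (-6*z) dx ∧ dz ∧ dw + (z) dy ∧ dz ∧ dw + (-3*y) dx ∧ dy ∧ dw

For a 2-form omega = sum_{i<j} g_{ij} dx_i ∧ dx_j, the exterior derivative is
  d(omega) = sum_{i<j} d(g_{ij}) ∧ dx_i ∧ dx_j = sum_{i<j, k} (∂g_{ij}/∂x_k) dx_k ∧ dx_i ∧ dx_j.
Expand each term, using dx_k ∧ dx_i ∧ dx_j = sgn(permutation) dx_{(a)} ∧ dx_{(b)} ∧ dx_{(c)} with (a < b < c) sorted:
  d(x*y) includes (∂/∂y)(x*y) dy = (x) dy, which multiplied by dx ∧ dz gives (-x) dx ∧ dy ∧ dz
  d(-6*w*x + 3*z^2) includes (∂/∂z)(-6*w*x + 3*z^2) dz = (6*z) dz, which multiplied by dx ∧ dw gives (-6*z) dx ∧ dz ∧ dw
  d(z*(w + x)) includes (∂/∂x)(z*(w + x)) dx = (z) dx, which multiplied by dy ∧ dz gives (z) dx ∧ dy ∧ dz
  d(z*(w + x)) includes (∂/∂w)(z*(w + x)) dw = (z) dw, which multiplied by dy ∧ dz gives (z) dy ∧ dz ∧ dw
  d(y*(w - 3*x)) includes (∂/∂x)(y*(w - 3*x)) dx = (-3*y) dx, which multiplied by dy ∧ dw gives (-3*y) dx ∧ dy ∧ dw
Collecting like 3-forms: d(omega) = (-x + z) dx ∧ dy ∧ dz + (-6*z) dx ∧ dz ∧ dw + (z) dy ∧ dz ∧ dw + (-3*y) dx ∧ dy ∧ dw.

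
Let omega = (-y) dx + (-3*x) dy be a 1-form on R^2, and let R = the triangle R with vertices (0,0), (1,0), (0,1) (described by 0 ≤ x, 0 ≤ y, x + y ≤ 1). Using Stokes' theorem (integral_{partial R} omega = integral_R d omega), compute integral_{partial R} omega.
integral_(partial R) omega = -1

Stokes: integral_partial_R omega = integral_R d omega with d omega = (∂Q/∂x - ∂P/∂y) dx ∧ dy.
  ∂Q/∂x = -3
  ∂P/∂y = -1
  integrand = ∂Q/∂x - ∂P/∂y = -2.
Integrating over R: integral_0^1 integral_0^{1-x} (-2) dy dx = -1.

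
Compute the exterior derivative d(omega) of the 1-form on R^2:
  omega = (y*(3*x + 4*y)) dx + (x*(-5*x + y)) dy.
d(omega) = (-13*x - 7*y) dx ∧ dy

For a 1-form omega = sum_i f_i dx_i, the exterior derivative is
  d(omega) = sum_{i < j} (∂f_j/∂x_i - ∂f_i/∂x_j) dx_i ∧ dx_j.
  coefficient of dx ∧ dy: ∂f_2/∂x - ∂f_1/∂y = ∂(x*(-5*x + y))/∂x - ∂(y*(3*x + 4*y))/∂y = -13*x - 7*y
Assembling: d(omega) = (-13*x - 7*y) dx ∧ dy.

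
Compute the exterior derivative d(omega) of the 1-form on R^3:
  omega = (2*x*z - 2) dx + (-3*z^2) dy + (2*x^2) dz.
d(omega) = (2*x) dx ∧ dz + (6*z) dy ∧ dz

For a 1-form omega = sum_i f_i dx_i, the exterior derivative is
  d(omega) = sum_{i < j} (∂f_j/∂x_i - ∂f_i/∂x_j) dx_i ∧ dx_j.
  coefficient of dx ∧ dz: ∂f_3/∂x - ∂f_1/∂z = ∂(2*x^2)/∂x - ∂(2*x*z - 2)/∂z = 2*x
  coefficient of dy ∧ dz: ∂f_3/∂y - ∂f_2/∂z = ∂(2*x^2)/∂y - ∂(-3*z^2)/∂z = 6*z
Assembling: d(omega) = (2*x) dx ∧ dz + (6*z) dy ∧ dz.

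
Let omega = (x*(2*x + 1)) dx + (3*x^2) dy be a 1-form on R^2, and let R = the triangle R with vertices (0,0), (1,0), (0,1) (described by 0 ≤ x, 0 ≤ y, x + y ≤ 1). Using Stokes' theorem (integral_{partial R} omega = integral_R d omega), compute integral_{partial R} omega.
integral_(partial R) omega = 1

Stokes: integral_partial_R omega = integral_R d omega with d omega = (∂Q/∂x - ∂P/∂y) dx ∧ dy.
  ∂Q/∂x = 6*x
  ∂P/∂y = 0
  integrand = ∂Q/∂x - ∂P/∂y = 6*x.
Integrating over R: integral_0^1 integral_0^{1-x} (6*x) dy dx = 1.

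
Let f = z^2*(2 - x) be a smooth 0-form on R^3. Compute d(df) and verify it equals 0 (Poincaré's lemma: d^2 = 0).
d(df) = 0

Step 1: df = sum_i (∂f/∂x_i) dx_i = (-z^2) dx + (0) dy + (2*z*(2 - x)) dz.
Step 2: Apply d again. Using the 1-form formula, the coefficient of dx ∧ dy in d(df) is ∂^2 f/∂x ∂y - ∂^2 f/∂y ∂x = (0) - (0) = 0 (equality of mixed partials for smooth f).
Similarly for dx ∧ dz and dy ∧ dz — all coefficients vanish. So d(df) = 0.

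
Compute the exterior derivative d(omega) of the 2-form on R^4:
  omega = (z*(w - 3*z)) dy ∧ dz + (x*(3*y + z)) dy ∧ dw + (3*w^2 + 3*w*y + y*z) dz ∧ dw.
d(omega) = (3*w - x + 2*z) dy ∧ dz ∧ dw + (3*y + z) dx ∧ dy ∧ dw

For a 2-form omega = sum_{i<j} g_{ij} dx_i ∧ dx_j, the exterior derivative is
  d(omega) = sum_{i<j} d(g_{ij}) ∧ dx_i ∧ dx_j = sum_{i<j, k} (∂g_{ij}/∂x_k) dx_k ∧ dx_i ∧ dx_j.
Expand each term, using dx_k ∧ dx_i ∧ dx_j = sgn(permutation) dx_{(a)} ∧ dx_{(b)} ∧ dx_{(c)} with (a < b < c) sorted:
  d(z*(w - 3*z)) includes (∂/∂w)(z*(w - 3*z)) dw = (z) dw, which multiplied by dy ∧ dz gives (z) dy ∧ dz ∧ dw
  d(x*(3*y + z)) includes (∂/∂x)(x*(3*y + z)) dx = (3*y + z) dx, which multiplied by dy ∧ dw gives (3*y + z) dx ∧ dy ∧ dw
  d(x*(3*y + z)) includes (∂/∂z)(x*(3*y + z)) dz = (x) dz, which multiplied by dy ∧ dw gives (-x) dy ∧ dz ∧ dw
  d(3*w^2 + 3*w*y + y*z) includes (∂/∂y)(3*w^2 + 3*w*y + y*z) dy = (3*w + z) dy, which multiplied by dz ∧ dw gives (3*w + z) dy ∧ dz ∧ dw
Collecting like 3-forms: d(omega) = (3*w - x + 2*z) dy ∧ dz ∧ dw + (3*y + z) dx ∧ dy ∧ dw.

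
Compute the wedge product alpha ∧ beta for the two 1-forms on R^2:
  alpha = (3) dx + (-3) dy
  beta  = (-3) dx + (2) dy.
alpha ∧ beta = (-3) dx ∧ dy

Distribute the wedge, using dx_i ∧ dx_j = -dx_j ∧ dx_i and dx_i ∧ dx_i = 0. For each pair (i, j) with i < j, the coefficient of dx_i ∧ dx_j in alpha ∧ beta is (alpha_i * beta_j - alpha_j * beta_i). Collecting: alpha ∧ beta = (-3) dx ∧ dy.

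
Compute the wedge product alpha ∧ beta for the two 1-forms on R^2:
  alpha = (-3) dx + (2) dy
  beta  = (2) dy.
alpha ∧ beta = (-6) dx ∧ dy

Distribute the wedge, using dx_i ∧ dx_j = -dx_j ∧ dx_i and dx_i ∧ dx_i = 0. For each pair (i, j) with i < j, the coefficient of dx_i ∧ dx_j in alpha ∧ beta is (alpha_i * beta_j - alpha_j * beta_i). Collecting: alpha ∧ beta = (-6) dx ∧ dy.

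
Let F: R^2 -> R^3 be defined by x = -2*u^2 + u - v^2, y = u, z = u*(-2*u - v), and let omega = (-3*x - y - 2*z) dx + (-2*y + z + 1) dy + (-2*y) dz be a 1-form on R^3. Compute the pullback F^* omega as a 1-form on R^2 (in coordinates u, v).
F^* omega = (-40*u^3 - 8*u^2*v + 32*u^2 - 12*u*v^2 + 3*u*v - 6*u + 3*v^2 + 1) du + (-20*u^2*v + 2*u^2 - 4*u*v^2 + 8*u*v - 6*v^3) dv

Using F^*(f dg) = (f ∘ F) d(g ∘ F), substitute each coordinate x_i by F_i(u, v) in f_i, and replace dx_i by d F_i = (∂F_i/∂u) du + (∂F_i/∂v) dv.
  For the x component: f_1(F) = 10*u^2 + 2*u*v - 4*u + 3*v^2; d F_1 = (1 - 4*u) du + (-2*v) dv
  For the y component: f_2(F) = -2*u^2 - u*v - 2*u + 1; d F_2 = (1) du + (0) dv
  For the z component: f_3(F) = -2*u; d F_3 = (-4*u - v) du + (-u) dv
Combining and collecting du, dv coefficients:
  coeff of du: -40*u^3 - 8*u^2*v + 32*u^2 - 12*u*v^2 + 3*u*v - 6*u + 3*v^2 + 1
  coeff of dv: -20*u^2*v + 2*u^2 - 4*u*v^2 + 8*u*v - 6*v^3
F^* omega = (-40*u^3 - 8*u^2*v + 32*u^2 - 12*u*v^2 + 3*u*v - 6*u + 3*v^2 + 1) du + (-20*u^2*v + 2*u^2 - 4*u*v^2 + 8*u*v - 6*v^3) dv.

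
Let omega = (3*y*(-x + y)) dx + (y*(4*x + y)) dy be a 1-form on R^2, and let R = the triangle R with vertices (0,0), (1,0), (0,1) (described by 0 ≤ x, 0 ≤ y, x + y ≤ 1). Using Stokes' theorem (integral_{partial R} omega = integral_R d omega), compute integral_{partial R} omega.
integral_(partial R) omega = 1/6

Stokes: integral_partial_R omega = integral_R d omega with d omega = (∂Q/∂x - ∂P/∂y) dx ∧ dy.
  ∂Q/∂x = 4*y
  ∂P/∂y = -3*x + 6*y
  integrand = ∂Q/∂x - ∂P/∂y = 3*x - 2*y.
Integrating over R: integral_0^1 integral_0^{1-x} (3*x - 2*y) dy dx = 1/6.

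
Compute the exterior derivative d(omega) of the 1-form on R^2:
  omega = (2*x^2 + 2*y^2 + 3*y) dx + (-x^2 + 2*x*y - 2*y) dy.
d(omega) = (-2*x - 2*y - 3) dx ∧ dy

For a 1-form omega = sum_i f_i dx_i, the exterior derivative is
  d(omega) = sum_{i < j} (∂f_j/∂x_i - ∂f_i/∂x_j) dx_i ∧ dx_j.
  coefficient of dx ∧ dy: ∂f_2/∂x - ∂f_1/∂y = ∂(-x^2 + 2*x*y - 2*y)/∂x - ∂(2*x^2 + 2*y^2 + 3*y)/∂y = -2*x - 2*y - 3
Assembling: d(omega) = (-2*x - 2*y - 3) dx ∧ dy.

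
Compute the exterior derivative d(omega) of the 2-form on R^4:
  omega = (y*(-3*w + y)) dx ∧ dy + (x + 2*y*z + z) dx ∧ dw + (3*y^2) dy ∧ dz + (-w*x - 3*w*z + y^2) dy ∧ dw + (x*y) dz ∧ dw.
d(omega) = (-w - 3*y - 2*z) dx ∧ dy ∧ dw + (-y - 1) dx ∧ dz ∧ dw + (3*w + x) dy ∧ dz ∧ dw

For a 2-form omega = sum_{i<j} g_{ij} dx_i ∧ dx_j, the exterior derivative is
  d(omega) = sum_{i<j} d(g_{ij}) ∧ dx_i ∧ dx_j = sum_{i<j, k} (∂g_{ij}/∂x_k) dx_k ∧ dx_i ∧ dx_j.
Expand each term, using dx_k ∧ dx_i ∧ dx_j = sgn(permutation) dx_{(a)} ∧ dx_{(b)} ∧ dx_{(c)} with (a < b < c) sorted:
  d(y*(-3*w + y)) includes (∂/∂w)(y*(-3*w + y)) dw = (-3*y) dw, which multiplied by dx ∧ dy gives (-3*y) dx ∧ dy ∧ dw
  d(x + 2*y*z + z) includes (∂/∂y)(x + 2*y*z + z) dy = (2*z) dy, which multiplied by dx ∧ dw gives (-2*z) dx ∧ dy ∧ dw
  d(x + 2*y*z + z) includes (∂/∂z)(x + 2*y*z + z) dz = (2*y + 1) dz, which multiplied by dx ∧ dw gives (-2*y - 1) dx ∧ dz ∧ dw
  d(-w*x - 3*w*z + y^2) includes (∂/∂x)(-w*x - 3*w*z + y^2) dx = (-w) dx, which multiplied by dy ∧ dw gives (-w) dx ∧ dy ∧ dw
  d(-w*x - 3*w*z + y^2) includes (∂/∂z)(-w*x - 3*w*z + y^2) dz = (-3*w) dz, which multiplied by dy ∧ dw gives (3*w) dy ∧ dz ∧ dw
  d(x*y) includes (∂/∂x)(x*y) dx = (y) dx, which multiplied by dz ∧ dw gives (y) dx ∧ dz ∧ dw
  d(x*y) includes (∂/∂y)(x*y) dy = (x) dy, which multiplied by dz ∧ dw gives (x) dy ∧ dz ∧ dw
Collecting like 3-forms: d(omega) = (-w - 3*y - 2*z) dx ∧ dy ∧ dw + (-y - 1) dx ∧ dz ∧ dw + (3*w + x) dy ∧ dz ∧ dw.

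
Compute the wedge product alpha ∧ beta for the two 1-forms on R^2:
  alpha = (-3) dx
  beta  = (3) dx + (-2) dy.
alpha ∧ beta = (6) dx ∧ dy

Distribute the wedge, using dx_i ∧ dx_j = -dx_j ∧ dx_i and dx_i ∧ dx_i = 0. For each pair (i, j) with i < j, the coefficient of dx_i ∧ dx_j in alpha ∧ beta is (alpha_i * beta_j - alpha_j * beta_i). Collecting: alpha ∧ beta = (6) dx ∧ dy.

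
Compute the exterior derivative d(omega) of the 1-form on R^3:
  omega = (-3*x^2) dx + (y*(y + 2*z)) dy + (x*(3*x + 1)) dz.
d(omega) = (6*x + 1) dx ∧ dz + (-2*y) dy ∧ dz

For a 1-form omega = sum_i f_i dx_i, the exterior derivative is
  d(omega) = sum_{i < j} (∂f_j/∂x_i - ∂f_i/∂x_j) dx_i ∧ dx_j.
  coefficient of dx ∧ dz: ∂f_3/∂x - ∂f_1/∂z = ∂(x*(3*x + 1))/∂x - ∂(-3*x^2)/∂z = 6*x + 1
  coefficient of dy ∧ dz: ∂f_3/∂y - ∂f_2/∂z = ∂(x*(3*x + 1))/∂y - ∂(y*(y + 2*z))/∂z = -2*y
Assembling: d(omega) = (6*x + 1) dx ∧ dz + (-2*y) dy ∧ dz.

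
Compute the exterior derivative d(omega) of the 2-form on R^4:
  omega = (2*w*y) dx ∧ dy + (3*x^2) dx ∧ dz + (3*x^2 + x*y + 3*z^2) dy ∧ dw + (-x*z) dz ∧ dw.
d(omega) = (6*x + 3*y) dx ∧ dy ∧ dw + (-6*z) dy ∧ dz ∧ dw + (-z) dx ∧ dz ∧ dw

For a 2-form omega = sum_{i<j} g_{ij} dx_i ∧ dx_j, the exterior derivative is
  d(omega) = sum_{i<j} d(g_{ij}) ∧ dx_i ∧ dx_j = sum_{i<j, k} (∂g_{ij}/∂x_k) dx_k ∧ dx_i ∧ dx_j.
Expand each term, using dx_k ∧ dx_i ∧ dx_j = sgn(permutation) dx_{(a)} ∧ dx_{(b)} ∧ dx_{(c)} with (a < b < c) sorted:
  d(2*w*y) includes (∂/∂w)(2*w*y) dw = (2*y) dw, which multiplied by dx ∧ dy gives (2*y) dx ∧ dy ∧ dw
  d(3*x^2 + x*y + 3*z^2) includes (∂/∂x)(3*x^2 + x*y + 3*z^2) dx = (6*x + y) dx, which multiplied by dy ∧ dw gives (6*x + y) dx ∧ dy ∧ dw
  d(3*x^2 + x*y + 3*z^2) includes (∂/∂z)(3*x^2 + x*y + 3*z^2) dz = (6*z) dz, which multiplied by dy ∧ dw gives (-6*z) dy ∧ dz ∧ dw
  d(-x*z) includes (∂/∂x)(-x*z) dx = (-z) dx, which multiplied by dz ∧ dw gives (-z) dx ∧ dz ∧ dw
Collecting like 3-forms: d(omega) = (6*x + 3*y) dx ∧ dy ∧ dw + (-6*z) dy ∧ dz ∧ dw + (-z) dx ∧ dz ∧ dw.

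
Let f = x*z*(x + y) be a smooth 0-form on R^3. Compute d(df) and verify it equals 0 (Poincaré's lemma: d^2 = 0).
d(df) = 0

Step 1: df = sum_i (∂f/∂x_i) dx_i = (z*(2*x + y)) dx + (x*z) dy + (x*(x + y)) dz.
Step 2: Apply d again. Using the 1-form formula, the coefficient of dx ∧ dy in d(df) is ∂^2 f/∂x ∂y - ∂^2 f/∂y ∂x = (z) - (z) = 0 (equality of mixed partials for smooth f).
Similarly for dx ∧ dz and dy ∧ dz — all coefficients vanish. So d(df) = 0.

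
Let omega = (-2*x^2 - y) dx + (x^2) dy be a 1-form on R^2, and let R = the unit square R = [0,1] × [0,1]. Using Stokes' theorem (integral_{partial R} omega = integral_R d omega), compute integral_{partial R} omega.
integral_(partial R) omega = 2

Stokes: integral_partial_R omega = integral_R d omega with d omega = (∂Q/∂x - ∂P/∂y) dx ∧ dy.
  ∂Q/∂x = 2*x
  ∂P/∂y = -1
  integrand = ∂Q/∂x - ∂P/∂y = 2*x + 1.
Integrating over R: integral_0^1 integral_0^1 (2*x + 1) dx dy = 2.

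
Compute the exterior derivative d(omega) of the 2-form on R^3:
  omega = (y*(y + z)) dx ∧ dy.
d(omega) = (y) dx ∧ dy ∧ dz

For a 2-form omega = sum_{i<j} g_{ij} dx_i ∧ dx_j, the exterior derivative is
  d(omega) = sum_{i<j} d(g_{ij}) ∧ dx_i ∧ dx_j = sum_{i<j, k} (∂g_{ij}/∂x_k) dx_k ∧ dx_i ∧ dx_j.
Expand each term, using dx_k ∧ dx_i ∧ dx_j = sgn(permutation) dx_{(a)} ∧ dx_{(b)} ∧ dx_{(c)} with (a < b < c) sorted:
  d(y*(y + z)) includes (∂/∂z)(y*(y + z)) dz = (y) dz, which multiplied by dx ∧ dy gives (y) dx ∧ dy ∧ dz
Collecting like 3-forms: d(omega) = (y) dx ∧ dy ∧ dz.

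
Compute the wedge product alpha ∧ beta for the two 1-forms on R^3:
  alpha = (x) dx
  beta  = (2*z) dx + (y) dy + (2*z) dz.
alpha ∧ beta = (x*y) dx ∧ dy + (2*x*z) dx ∧ dz

Distribute the wedge, using dx_i ∧ dx_j = -dx_j ∧ dx_i and dx_i ∧ dx_i = 0. For each pair (i, j) with i < j, the coefficient of dx_i ∧ dx_j in alpha ∧ beta is (alpha_i * beta_j - alpha_j * beta_i). Collecting: alpha ∧ beta = (x*y) dx ∧ dy + (2*x*z) dx ∧ dz.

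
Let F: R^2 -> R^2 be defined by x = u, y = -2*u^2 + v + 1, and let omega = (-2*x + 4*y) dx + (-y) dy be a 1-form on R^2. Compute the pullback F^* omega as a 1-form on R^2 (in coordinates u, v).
F^* omega = (-8*u^3 - 8*u^2 + 4*u*v + 2*u + 4*v + 4) du + (2*u^2 - v - 1) dv

Using F^*(f dg) = (f ∘ F) d(g ∘ F), substitute each coordinate x_i by F_i(u, v) in f_i, and replace dx_i by d F_i = (∂F_i/∂u) du + (∂F_i/∂v) dv.
  For the x component: f_1(F) = -8*u^2 - 2*u + 4*v + 4; d F_1 = (1) du + (0) dv
  For the y component: f_2(F) = 2*u^2 - v - 1; d F_2 = (-4*u) du + (1) dv
Combining and collecting du, dv coefficients:
  coeff of du: -8*u^3 - 8*u^2 + 4*u*v + 2*u + 4*v + 4
  coeff of dv: 2*u^2 - v - 1
F^* omega = (-8*u^3 - 8*u^2 + 4*u*v + 2*u + 4*v + 4) du + (2*u^2 - v - 1) dv.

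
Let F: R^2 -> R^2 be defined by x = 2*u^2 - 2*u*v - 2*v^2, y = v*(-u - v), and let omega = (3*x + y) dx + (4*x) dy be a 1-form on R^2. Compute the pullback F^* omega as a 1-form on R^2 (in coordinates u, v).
F^* omega = (24*u^3 - 48*u^2*v - 6*u*v^2 + 22*v^3) du + (-20*u^3 - 18*u^2*v + 66*u*v^2 + 44*v^3) dv

Using F^*(f dg) = (f ∘ F) d(g ∘ F), substitute each coordinate x_i by F_i(u, v) in f_i, and replace dx_i by d F_i = (∂F_i/∂u) du + (∂F_i/∂v) dv.
  For the x component: f_1(F) = 6*u^2 - 7*u*v - 7*v^2; d F_1 = (4*u - 2*v) du + (-2*u - 4*v) dv
  For the y component: f_2(F) = 8*u^2 - 8*u*v - 8*v^2; d F_2 = (-v) du + (-u - 2*v) dv
Combining and collecting du, dv coefficients:
  coeff of du: 24*u^3 - 48*u^2*v - 6*u*v^2 + 22*v^3
  coeff of dv: -20*u^3 - 18*u^2*v + 66*u*v^2 + 44*v^3
F^* omega = (24*u^3 - 48*u^2*v - 6*u*v^2 + 22*v^3) du + (-20*u^3 - 18*u^2*v + 66*u*v^2 + 44*v^3) dv.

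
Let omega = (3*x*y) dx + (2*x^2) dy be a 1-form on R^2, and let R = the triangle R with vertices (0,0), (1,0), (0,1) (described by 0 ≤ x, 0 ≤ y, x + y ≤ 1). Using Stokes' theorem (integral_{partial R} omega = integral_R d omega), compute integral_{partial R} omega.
integral_(partial R) omega = 1/6

Stokes: integral_partial_R omega = integral_R d omega with d omega = (∂Q/∂x - ∂P/∂y) dx ∧ dy.
  ∂Q/∂x = 4*x
  ∂P/∂y = 3*x
  integrand = ∂Q/∂x - ∂P/∂y = x.
Integrating over R: integral_0^1 integral_0^{1-x} (x) dy dx = 1/6.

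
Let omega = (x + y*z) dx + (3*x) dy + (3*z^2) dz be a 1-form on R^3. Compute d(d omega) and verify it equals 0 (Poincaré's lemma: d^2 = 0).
d(d omega) = 0

Step 1: d omega = sum_{i<j} (∂f_j/∂x_i - ∂f_i/∂x_j) dx_i ∧ dx_j:
  coeff of dx ∧ dy: 3 - z
  coeff of dx ∧ dz: -y
  coeff of dy ∧ dz: 0
Step 2: Apply d again to each 2-form coefficient. The only possible 3-form in R^3 is dx ∧ dy ∧ dz, with coefficient
  ∂(coeff of dy∧dz)/∂x - ∂(coeff of dx∧dz)/∂y + ∂(coeff of dx∧dy)/∂z
  = ∂/∂x (0) - ∂/∂y (-y) + ∂/∂z (3 - z).
Each of these terms simplifies to sums of mixed partials that cancel in pairs. The result is 0 (by equality of mixed partials for smooth functions — Schwarz / Clairaut).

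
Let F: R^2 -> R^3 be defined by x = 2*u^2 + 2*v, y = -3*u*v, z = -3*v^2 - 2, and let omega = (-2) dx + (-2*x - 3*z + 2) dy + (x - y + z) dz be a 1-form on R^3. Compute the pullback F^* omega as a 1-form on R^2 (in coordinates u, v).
F^* omega = (12*u^2*v - 8*u - 27*v^3 + 12*v^2 - 24*v) du + (12*u^3 - 12*u^2*v - 45*u*v^2 + 12*u*v - 24*u + 18*v^3 - 12*v^2 + 12*v - 4) dv

Using F^*(f dg) = (f ∘ F) d(g ∘ F), substitute each coordinate x_i by F_i(u, v) in f_i, and replace dx_i by d F_i = (∂F_i/∂u) du + (∂F_i/∂v) dv.
  For the x component: f_1(F) = -2; d F_1 = (4*u) du + (2) dv
  For the y component: f_2(F) = -4*u^2 + 9*v^2 - 4*v + 8; d F_2 = (-3*v) du + (-3*u) dv
  For the z component: f_3(F) = 2*u^2 + 3*u*v - 3*v^2 + 2*v - 2; d F_3 = (0) du + (-6*v) dv
Combining and collecting du, dv coefficients:
  coeff of du: 12*u^2*v - 8*u - 27*v^3 + 12*v^2 - 24*v
  coeff of dv: 12*u^3 - 12*u^2*v - 45*u*v^2 + 12*u*v - 24*u + 18*v^3 - 12*v^2 + 12*v - 4
F^* omega = (12*u^2*v - 8*u - 27*v^3 + 12*v^2 - 24*v) du + (12*u^3 - 12*u^2*v - 45*u*v^2 + 12*u*v - 24*u + 18*v^3 - 12*v^2 + 12*v - 4) dv.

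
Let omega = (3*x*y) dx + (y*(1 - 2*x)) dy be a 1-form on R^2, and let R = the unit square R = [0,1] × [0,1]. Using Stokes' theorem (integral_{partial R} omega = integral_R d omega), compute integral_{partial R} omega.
integral_(partial R) omega = -5/2

Stokes: integral_partial_R omega = integral_R d omega with d omega = (∂Q/∂x - ∂P/∂y) dx ∧ dy.
  ∂Q/∂x = -2*y
  ∂P/∂y = 3*x
  integrand = ∂Q/∂x - ∂P/∂y = -3*x - 2*y.
Integrating over R: integral_0^1 integral_0^1 (-3*x - 2*y) dx dy = -5/2.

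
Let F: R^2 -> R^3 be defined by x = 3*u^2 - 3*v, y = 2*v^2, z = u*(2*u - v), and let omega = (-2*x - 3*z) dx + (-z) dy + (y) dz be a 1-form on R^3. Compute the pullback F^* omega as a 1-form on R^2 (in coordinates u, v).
F^* omega = (-72*u^3 + 18*u^2*v + 8*u*v^2 + 36*u*v - 2*v^3) du + (-8*u^2*v + 36*u^2 + 2*u*v^2 - 9*u*v - 18*v) dv

Using F^*(f dg) = (f ∘ F) d(g ∘ F), substitute each coordinate x_i by F_i(u, v) in f_i, and replace dx_i by d F_i = (∂F_i/∂u) du + (∂F_i/∂v) dv.
  For the x component: f_1(F) = -12*u^2 + 3*u*v + 6*v; d F_1 = (6*u) du + (-3) dv
  For the y component: f_2(F) = u*(-2*u + v); d F_2 = (0) du + (4*v) dv
  For the z component: f_3(F) = 2*v^2; d F_3 = (4*u - v) du + (-u) dv
Combining and collecting du, dv coefficients:
  coeff of du: -72*u^3 + 18*u^2*v + 8*u*v^2 + 36*u*v - 2*v^3
  coeff of dv: -8*u^2*v + 36*u^2 + 2*u*v^2 - 9*u*v - 18*v
F^* omega = (-72*u^3 + 18*u^2*v + 8*u*v^2 + 36*u*v - 2*v^3) du + (-8*u^2*v + 36*u^2 + 2*u*v^2 - 9*u*v - 18*v) dv.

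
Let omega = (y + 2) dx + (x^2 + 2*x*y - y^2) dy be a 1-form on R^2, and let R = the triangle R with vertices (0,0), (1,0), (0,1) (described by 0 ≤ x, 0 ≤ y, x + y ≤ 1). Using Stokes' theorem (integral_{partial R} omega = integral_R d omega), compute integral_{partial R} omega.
integral_(partial R) omega = 1/6

Stokes: integral_partial_R omega = integral_R d omega with d omega = (∂Q/∂x - ∂P/∂y) dx ∧ dy.
  ∂Q/∂x = 2*x + 2*y
  ∂P/∂y = 1
  integrand = ∂Q/∂x - ∂P/∂y = 2*x + 2*y - 1.
Integrating over R: integral_0^1 integral_0^{1-x} (2*x + 2*y - 1) dy dx = 1/6.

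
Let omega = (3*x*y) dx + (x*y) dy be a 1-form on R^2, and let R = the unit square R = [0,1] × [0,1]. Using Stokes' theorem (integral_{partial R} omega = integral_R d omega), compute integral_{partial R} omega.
integral_(partial R) omega = -1

Stokes: integral_partial_R omega = integral_R d omega with d omega = (∂Q/∂x - ∂P/∂y) dx ∧ dy.
  ∂Q/∂x = y
  ∂P/∂y = 3*x
  integrand = ∂Q/∂x - ∂P/∂y = -3*x + y.
Integrating over R: integral_0^1 integral_0^1 (-3*x + y) dx dy = -1.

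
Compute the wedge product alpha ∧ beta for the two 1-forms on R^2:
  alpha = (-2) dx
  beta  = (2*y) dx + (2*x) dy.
alpha ∧ beta = (-4*x) dx ∧ dy

Distribute the wedge, using dx_i ∧ dx_j = -dx_j ∧ dx_i and dx_i ∧ dx_i = 0. For each pair (i, j) with i < j, the coefficient of dx_i ∧ dx_j in alpha ∧ beta is (alpha_i * beta_j - alpha_j * beta_i). Collecting: alpha ∧ beta = (-4*x) dx ∧ dy.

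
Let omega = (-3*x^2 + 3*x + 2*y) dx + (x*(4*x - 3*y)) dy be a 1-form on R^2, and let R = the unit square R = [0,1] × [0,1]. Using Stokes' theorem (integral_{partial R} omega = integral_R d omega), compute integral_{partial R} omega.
integral_(partial R) omega = 1/2

Stokes: integral_partial_R omega = integral_R d omega with d omega = (∂Q/∂x - ∂P/∂y) dx ∧ dy.
  ∂Q/∂x = 8*x - 3*y
  ∂P/∂y = 2
  integrand = ∂Q/∂x - ∂P/∂y = 8*x - 3*y - 2.
Integrating over R: integral_0^1 integral_0^1 (8*x - 3*y - 2) dx dy = 1/2.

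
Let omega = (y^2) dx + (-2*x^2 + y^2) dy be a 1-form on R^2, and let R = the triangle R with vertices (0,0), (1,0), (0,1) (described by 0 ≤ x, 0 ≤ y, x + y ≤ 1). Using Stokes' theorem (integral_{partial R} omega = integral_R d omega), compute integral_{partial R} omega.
integral_(partial R) omega = -1

Stokes: integral_partial_R omega = integral_R d omega with d omega = (∂Q/∂x - ∂P/∂y) dx ∧ dy.
  ∂Q/∂x = -4*x
  ∂P/∂y = 2*y
  integrand = ∂Q/∂x - ∂P/∂y = -4*x - 2*y.
Integrating over R: integral_0^1 integral_0^{1-x} (-4*x - 2*y) dy dx = -1.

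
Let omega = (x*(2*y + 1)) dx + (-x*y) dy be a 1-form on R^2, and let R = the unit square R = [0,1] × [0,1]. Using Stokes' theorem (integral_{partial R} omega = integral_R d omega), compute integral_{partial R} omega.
integral_(partial R) omega = -3/2

Stokes: integral_partial_R omega = integral_R d omega with d omega = (∂Q/∂x - ∂P/∂y) dx ∧ dy.
  ∂Q/∂x = -y
  ∂P/∂y = 2*x
  integrand = ∂Q/∂x - ∂P/∂y = -2*x - y.
Integrating over R: integral_0^1 integral_0^1 (-2*x - y) dx dy = -3/2.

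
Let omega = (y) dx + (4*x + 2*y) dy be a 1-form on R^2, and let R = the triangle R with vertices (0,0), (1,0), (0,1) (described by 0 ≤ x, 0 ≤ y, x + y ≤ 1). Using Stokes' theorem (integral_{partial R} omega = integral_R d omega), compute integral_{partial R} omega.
integral_(partial R) omega = 3/2

Stokes: integral_partial_R omega = integral_R d omega with d omega = (∂Q/∂x - ∂P/∂y) dx ∧ dy.
  ∂Q/∂x = 4
  ∂P/∂y = 1
  integrand = ∂Q/∂x - ∂P/∂y = 3.
Integrating over R: integral_0^1 integral_0^{1-x} (3) dy dx = 3/2.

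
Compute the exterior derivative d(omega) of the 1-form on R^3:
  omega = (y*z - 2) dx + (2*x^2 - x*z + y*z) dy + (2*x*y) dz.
d(omega) = (4*x - 2*z) dx ∧ dy + (y) dx ∧ dz + (3*x - y) dy ∧ dz

For a 1-form omega = sum_i f_i dx_i, the exterior derivative is
  d(omega) = sum_{i < j} (∂f_j/∂x_i - ∂f_i/∂x_j) dx_i ∧ dx_j.
  coefficient of dx ∧ dy: ∂f_2/∂x - ∂f_1/∂y = ∂(2*x^2 - x*z + y*z)/∂x - ∂(y*z - 2)/∂y = 4*x - 2*z
  coefficient of dx ∧ dz: ∂f_3/∂x - ∂f_1/∂z = ∂(2*x*y)/∂x - ∂(y*z - 2)/∂z = y
  coefficient of dy ∧ dz: ∂f_3/∂y - ∂f_2/∂z = ∂(2*x*y)/∂y - ∂(2*x^2 - x*z + y*z)/∂z = 3*x - y
Assembling: d(omega) = (4*x - 2*z) dx ∧ dy + (y) dx ∧ dz + (3*x - y) dy ∧ dz.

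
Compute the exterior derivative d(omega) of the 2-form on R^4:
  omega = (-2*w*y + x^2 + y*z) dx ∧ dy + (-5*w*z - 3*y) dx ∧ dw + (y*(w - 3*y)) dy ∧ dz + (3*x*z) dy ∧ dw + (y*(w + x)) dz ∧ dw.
d(omega) = (y) dx ∧ dy ∧ dz + (-2*y + 3*z + 3) dx ∧ dy ∧ dw + (5*w + y) dx ∧ dz ∧ dw + (w - 2*x + y) dy ∧ dz ∧ dw

For a 2-form omega = sum_{i<j} g_{ij} dx_i ∧ dx_j, the exterior derivative is
  d(omega) = sum_{i<j} d(g_{ij}) ∧ dx_i ∧ dx_j = sum_{i<j, k} (∂g_{ij}/∂x_k) dx_k ∧ dx_i ∧ dx_j.
Expand each term, using dx_k ∧ dx_i ∧ dx_j = sgn(permutation) dx_{(a)} ∧ dx_{(b)} ∧ dx_{(c)} with (a < b < c) sorted:
  d(-2*w*y + x^2 + y*z) includes (∂/∂z)(-2*w*y + x^2 + y*z) dz = (y) dz, which multiplied by dx ∧ dy gives (y) dx ∧ dy ∧ dz
  d(-2*w*y + x^2 + y*z) includes (∂/∂w)(-2*w*y + x^2 + y*z) dw = (-2*y) dw, which multiplied by dx ∧ dy gives (-2*y) dx ∧ dy ∧ dw
  d(-5*w*z - 3*y) includes (∂/∂y)(-5*w*z - 3*y) dy = (-3) dy, which multiplied by dx ∧ dw gives (3) dx ∧ dy ∧ dw
  d(-5*w*z - 3*y) includes (∂/∂z)(-5*w*z - 3*y) dz = (-5*w) dz, which multiplied by dx ∧ dw gives (5*w) dx ∧ dz ∧ dw
  d(y*(w - 3*y)) includes (∂/∂w)(y*(w - 3*y)) dw = (y) dw, which multiplied by dy ∧ dz gives (y) dy ∧ dz ∧ dw
  d(3*x*z) includes (∂/∂x)(3*x*z) dx = (3*z) dx, which multiplied by dy ∧ dw gives (3*z) dx ∧ dy ∧ dw
  d(3*x*z) includes (∂/∂z)(3*x*z) dz = (3*x) dz, which multiplied by dy ∧ dw gives (-3*x) dy ∧ dz ∧ dw
  d(y*(w + x)) includes (∂/∂x)(y*(w + x)) dx = (y) dx, which multiplied by dz ∧ dw gives (y) dx ∧ dz ∧ dw
  d(y*(w + x)) includes (∂/∂y)(y*(w + x)) dy = (w + x) dy, which multiplied by dz ∧ dw gives (w + x) dy ∧ dz ∧ dw
Collecting like 3-forms: d(omega) = (y) dx ∧ dy ∧ dz + (-2*y + 3*z + 3) dx ∧ dy ∧ dw + (5*w + y) dx ∧ dz ∧ dw + (w - 2*x + y) dy ∧ dz ∧ dw.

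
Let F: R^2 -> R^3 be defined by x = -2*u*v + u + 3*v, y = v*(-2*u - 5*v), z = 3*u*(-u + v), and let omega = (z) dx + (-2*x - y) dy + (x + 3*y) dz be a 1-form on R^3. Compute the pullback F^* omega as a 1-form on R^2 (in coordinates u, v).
F^* omega = (54*u^2*v - 9*u^2 + 48*u*v^2 - 8*u*v - 55*v^3 + 21*v^2) du + (6*u^3 - 42*u^2*v - 2*u^2 - 115*u*v^2 + 50*u*v - 50*v^3 + 60*v^2) dv

Using F^*(f dg) = (f ∘ F) d(g ∘ F), substitute each coordinate x_i by F_i(u, v) in f_i, and replace dx_i by d F_i = (∂F_i/∂u) du + (∂F_i/∂v) dv.
  For the x component: f_1(F) = 3*u*(-u + v); d F_1 = (1 - 2*v) du + (3 - 2*u) dv
  For the y component: f_2(F) = 6*u*v - 2*u + 5*v^2 - 6*v; d F_2 = (-2*v) du + (-2*u - 10*v) dv
  For the z component: f_3(F) = -8*u*v + u - 15*v^2 + 3*v; d F_3 = (-6*u + 3*v) du + (3*u) dv
Combining and collecting du, dv coefficients:
  coeff of du: 54*u^2*v - 9*u^2 + 48*u*v^2 - 8*u*v - 55*v^3 + 21*v^2
  coeff of dv: 6*u^3 - 42*u^2*v - 2*u^2 - 115*u*v^2 + 50*u*v - 50*v^3 + 60*v^2
F^* omega = (54*u^2*v - 9*u^2 + 48*u*v^2 - 8*u*v - 55*v^3 + 21*v^2) du + (6*u^3 - 42*u^2*v - 2*u^2 - 115*u*v^2 + 50*u*v - 50*v^3 + 60*v^2) dv.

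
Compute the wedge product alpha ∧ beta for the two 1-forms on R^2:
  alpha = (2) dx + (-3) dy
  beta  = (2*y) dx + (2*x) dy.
alpha ∧ beta = (4*x + 6*y) dx ∧ dy

Distribute the wedge, using dx_i ∧ dx_j = -dx_j ∧ dx_i and dx_i ∧ dx_i = 0. For each pair (i, j) with i < j, the coefficient of dx_i ∧ dx_j in alpha ∧ beta is (alpha_i * beta_j - alpha_j * beta_i). Collecting: alpha ∧ beta = (4*x + 6*y) dx ∧ dy.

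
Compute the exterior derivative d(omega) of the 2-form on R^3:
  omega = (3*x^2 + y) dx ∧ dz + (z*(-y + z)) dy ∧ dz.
d(omega) = (-1) dx ∧ dy ∧ dz

For a 2-form omega = sum_{i<j} g_{ij} dx_i ∧ dx_j, the exterior derivative is
  d(omega) = sum_{i<j} d(g_{ij}) ∧ dx_i ∧ dx_j = sum_{i<j, k} (∂g_{ij}/∂x_k) dx_k ∧ dx_i ∧ dx_j.
Expand each term, using dx_k ∧ dx_i ∧ dx_j = sgn(permutation) dx_{(a)} ∧ dx_{(b)} ∧ dx_{(c)} with (a < b < c) sorted:
  d(3*x^2 + y) includes (∂/∂y)(3*x^2 + y) dy = (1) dy, which multiplied by dx ∧ dz gives (-1) dx ∧ dy ∧ dz
Collecting like 3-forms: d(omega) = (-1) dx ∧ dy ∧ dz.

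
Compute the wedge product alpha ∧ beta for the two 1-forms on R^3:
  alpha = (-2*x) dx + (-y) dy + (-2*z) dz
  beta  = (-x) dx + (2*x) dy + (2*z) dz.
alpha ∧ beta = (-x*(4*x + y)) dx ∧ dy + (-6*x*z) dx ∧ dz + (2*z*(2*x - y)) dy ∧ dz

Distribute the wedge, using dx_i ∧ dx_j = -dx_j ∧ dx_i and dx_i ∧ dx_i = 0. For each pair (i, j) with i < j, the coefficient of dx_i ∧ dx_j in alpha ∧ beta is (alpha_i * beta_j - alpha_j * beta_i). Collecting: alpha ∧ beta = (-x*(4*x + y)) dx ∧ dy + (-6*x*z) dx ∧ dz + (2*z*(2*x - y)) dy ∧ dz.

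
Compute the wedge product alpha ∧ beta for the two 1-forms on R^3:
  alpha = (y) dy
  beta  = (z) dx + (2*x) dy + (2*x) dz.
alpha ∧ beta = (-y*z) dx ∧ dy + (2*x*y) dy ∧ dz

Distribute the wedge, using dx_i ∧ dx_j = -dx_j ∧ dx_i and dx_i ∧ dx_i = 0. For each pair (i, j) with i < j, the coefficient of dx_i ∧ dx_j in alpha ∧ beta is (alpha_i * beta_j - alpha_j * beta_i). Collecting: alpha ∧ beta = (-y*z) dx ∧ dy + (2*x*y) dy ∧ dz.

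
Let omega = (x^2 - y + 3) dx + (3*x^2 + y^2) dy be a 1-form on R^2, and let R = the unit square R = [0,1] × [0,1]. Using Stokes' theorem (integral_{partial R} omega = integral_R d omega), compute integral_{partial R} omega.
integral_(partial R) omega = 4

Stokes: integral_partial_R omega = integral_R d omega with d omega = (∂Q/∂x - ∂P/∂y) dx ∧ dy.
  ∂Q/∂x = 6*x
  ∂P/∂y = -1
  integrand = ∂Q/∂x - ∂P/∂y = 6*x + 1.
Integrating over R: integral_0^1 integral_0^1 (6*x + 1) dx dy = 4.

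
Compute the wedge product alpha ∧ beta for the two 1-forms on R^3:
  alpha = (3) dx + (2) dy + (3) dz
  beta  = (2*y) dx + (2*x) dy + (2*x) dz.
alpha ∧ beta = (6*x - 4*y) dx ∧ dy + (6*x - 6*y) dx ∧ dz + (-2*x) dy ∧ dz

Distribute the wedge, using dx_i ∧ dx_j = -dx_j ∧ dx_i and dx_i ∧ dx_i = 0. For each pair (i, j) with i < j, the coefficient of dx_i ∧ dx_j in alpha ∧ beta is (alpha_i * beta_j - alpha_j * beta_i). Collecting: alpha ∧ beta = (6*x - 4*y) dx ∧ dy + (6*x - 6*y) dx ∧ dz + (-2*x) dy ∧ dz.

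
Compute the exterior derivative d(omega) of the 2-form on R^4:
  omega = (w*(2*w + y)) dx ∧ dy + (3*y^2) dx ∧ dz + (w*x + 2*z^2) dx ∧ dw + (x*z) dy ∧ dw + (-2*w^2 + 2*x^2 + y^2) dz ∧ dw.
d(omega) = (4*w + y + z) dx ∧ dy ∧ dw + (-6*y) dx ∧ dy ∧ dz + (4*x - 4*z) dx ∧ dz ∧ dw + (-x + 2*y) dy ∧ dz ∧ dw

For a 2-form omega = sum_{i<j} g_{ij} dx_i ∧ dx_j, the exterior derivative is
  d(omega) = sum_{i<j} d(g_{ij}) ∧ dx_i ∧ dx_j = sum_{i<j, k} (∂g_{ij}/∂x_k) dx_k ∧ dx_i ∧ dx_j.
Expand each term, using dx_k ∧ dx_i ∧ dx_j = sgn(permutation) dx_{(a)} ∧ dx_{(b)} ∧ dx_{(c)} with (a < b < c) sorted:
  d(w*(2*w + y)) includes (∂/∂w)(w*(2*w + y)) dw = (4*w + y) dw, which multiplied by dx ∧ dy gives (4*w + y) dx ∧ dy ∧ dw
  d(3*y^2) includes (∂/∂y)(3*y^2) dy = (6*y) dy, which multiplied by dx ∧ dz gives (-6*y) dx ∧ dy ∧ dz
  d(w*x + 2*z^2) includes (∂/∂z)(w*x + 2*z^2) dz = (4*z) dz, which multiplied by dx ∧ dw gives (-4*z) dx ∧ dz ∧ dw
  d(x*z) includes (∂/∂x)(x*z) dx = (z) dx, which multiplied by dy ∧ dw gives (z) dx ∧ dy ∧ dw
  d(x*z) includes (∂/∂z)(x*z) dz = (x) dz, which multiplied by dy ∧ dw gives (-x) dy ∧ dz ∧ dw
  d(-2*w^2 + 2*x^2 + y^2) includes (∂/∂x)(-2*w^2 + 2*x^2 + y^2) dx = (4*x) dx, which multiplied by dz ∧ dw gives (4*x) dx ∧ dz ∧ dw
  d(-2*w^2 + 2*x^2 + y^2) includes (∂/∂y)(-2*w^2 + 2*x^2 + y^2) dy = (2*y) dy, which multiplied by dz ∧ dw gives (2*y) dy ∧ dz ∧ dw
Collecting like 3-forms: d(omega) = (4*w + y + z) dx ∧ dy ∧ dw + (-6*y) dx ∧ dy ∧ dz + (4*x - 4*z) dx ∧ dz ∧ dw + (-x + 2*y) dy ∧ dz ∧ dw.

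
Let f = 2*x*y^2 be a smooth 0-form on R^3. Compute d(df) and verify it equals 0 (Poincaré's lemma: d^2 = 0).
d(df) = 0

Step 1: df = sum_i (∂f/∂x_i) dx_i = (2*y^2) dx + (4*x*y) dy + (0) dz.
Step 2: Apply d again. Using the 1-form formula, the coefficient of dx ∧ dy in d(df) is ∂^2 f/∂x ∂y - ∂^2 f/∂y ∂x = (4*y) - (4*y) = 0 (equality of mixed partials for smooth f).
Similarly for dx ∧ dz and dy ∧ dz — all coefficients vanish. So d(df) = 0.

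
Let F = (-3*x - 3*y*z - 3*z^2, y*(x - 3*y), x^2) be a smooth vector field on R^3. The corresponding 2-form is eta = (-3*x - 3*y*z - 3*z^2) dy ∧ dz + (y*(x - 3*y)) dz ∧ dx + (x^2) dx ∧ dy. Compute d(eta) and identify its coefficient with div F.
d(eta) = (x - 6*y - 3) dx ∧ dy ∧ dz; div F = x - 6*y - 3

For a 2-form in R^3 of the form above, applying d gives a 3-form with coefficient ∂P/∂x + ∂Q/∂y + ∂R/∂z:
  ∂P/∂x = -3
  ∂Q/∂y = x - 6*y
  ∂R/∂z = 0
Sum = x - 6*y - 3, which is exactly div F.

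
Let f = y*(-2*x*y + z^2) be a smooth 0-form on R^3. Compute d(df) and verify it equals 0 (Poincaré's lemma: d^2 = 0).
d(df) = 0

Step 1: df = sum_i (∂f/∂x_i) dx_i = (-2*y^2) dx + (-4*x*y + z^2) dy + (2*y*z) dz.
Step 2: Apply d again. Using the 1-form formula, the coefficient of dx ∧ dy in d(df) is ∂^2 f/∂x ∂y - ∂^2 f/∂y ∂x = (-4*y) - (-4*y) = 0 (equality of mixed partials for smooth f).
Similarly for dx ∧ dz and dy ∧ dz — all coefficients vanish. So d(df) = 0.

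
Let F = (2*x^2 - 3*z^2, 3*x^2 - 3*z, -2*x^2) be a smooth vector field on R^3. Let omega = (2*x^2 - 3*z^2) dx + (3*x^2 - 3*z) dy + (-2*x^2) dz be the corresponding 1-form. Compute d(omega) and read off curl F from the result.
d(omega) = (3) dy ∧ dz + (4*x - 6*z) dz ∧ dx + (6*x) dx ∧ dy; curl F = (3, 4*x - 6*z, 6*x)

d omega = sum_{i<j} (∂f_j/∂x_i - ∂f_i/∂x_j) dx_i ∧ dx_j. Under the identification (dy ∧ dz, dz ∧ dx, dx ∧ dy) ↔ (e_x, e_y, e_z), the coefficients are exactly the components of curl F. Compute:
  ∂R/∂y - ∂Q/∂z = (0) - (-3) = 3
  ∂P/∂z - ∂R/∂x = (-6*z) - (-4*x) = 4*x - 6*z
  ∂Q/∂x - ∂P/∂y = (6*x) - (0) = 6*x.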